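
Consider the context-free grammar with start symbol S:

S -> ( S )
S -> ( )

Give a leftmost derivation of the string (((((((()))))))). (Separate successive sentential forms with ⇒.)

S⇒(S)⇒((S))⇒(((S)))⇒((((S))))⇒(((((S)))))⇒((((((S))))))⇒(((((((S)))))))⇒(((((((())))))))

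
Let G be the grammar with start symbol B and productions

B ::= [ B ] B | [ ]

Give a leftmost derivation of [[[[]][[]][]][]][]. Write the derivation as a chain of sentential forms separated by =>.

B=>[B]B=>[[B]B]B=>[[[B]B]B]B=>[[[[]]B]B]B=>[[[[]][B]B]B]B=>[[[[]][[]]B]B]B=>[[[[]][[]][]]B]B=>[[[[]][[]][]][]]B=>[[[[]][[]][]][]][]

B => [B]B   [B ::= [ B ] B]
[B]B => [[B]B]B   [B ::= [ B ] B]
[[B]B]B => [[[B]B]B]B   [B ::= [ B ] B]
[[[B]B]B]B => [[[[]]B]B]B   [B ::= [ ]]
[[[[]]B]B]B => [[[[]][B]B]B]B   [B ::= [ B ] B]
[[[[]][B]B]B]B => [[[[]][[]]B]B]B   [B ::= [ ]]
[[[[]][[]]B]B]B => [[[[]][[]][]]B]B   [B ::= [ ]]
[[[[]][[]][]]B]B => [[[[]][[]][]][]]B   [B ::= [ ]]
[[[[]][[]][]][]]B => [[[[]][[]][]][]][]   [B ::= [ ]]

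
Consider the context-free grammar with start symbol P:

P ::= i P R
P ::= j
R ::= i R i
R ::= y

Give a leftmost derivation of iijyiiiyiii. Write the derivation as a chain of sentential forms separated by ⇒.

P ⇒ iPR ⇒ iiPRR ⇒ iijRR ⇒ iijyR ⇒ iijyiRi ⇒ iijyiiRii ⇒ iijyiiiRiii ⇒ iijyiiiyiii

P ⇒ iPR   [P ::= i P R]
iPR ⇒ iiPRR   [P ::= i P R]
iiPRR ⇒ iijRR   [P ::= j]
iijRR ⇒ iijyR   [R ::= y]
iijyR ⇒ iijyiRi   [R ::= i R i]
iijyiRi ⇒ iijyiiRii   [R ::= i R i]
iijyiiRii ⇒ iijyiiiRiii   [R ::= i R i]
iijyiiiRiii ⇒ iijyiiiyiii   [R ::= y]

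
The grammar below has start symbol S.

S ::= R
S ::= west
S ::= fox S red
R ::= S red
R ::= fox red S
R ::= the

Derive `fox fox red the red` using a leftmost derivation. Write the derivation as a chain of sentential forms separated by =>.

S => fox S red   [S ::= fox S red]
fox S red => fox R red   [S ::= R]
fox R red => fox fox red S red   [R ::= fox red S]
fox fox red S red => fox fox red R red   [S ::= R]
fox fox red R red => fox fox red the red   [R ::= the]

S => fox S red => fox R red => fox fox red S red => fox fox red R red => fox fox red the red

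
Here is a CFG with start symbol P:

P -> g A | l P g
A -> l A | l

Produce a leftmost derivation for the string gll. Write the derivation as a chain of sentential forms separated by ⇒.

P ⇒ gA ⇒ glA ⇒ gll

P ⇒ gA   [P -> g A]
gA ⇒ glA   [A -> l A]
glA ⇒ gll   [A -> l]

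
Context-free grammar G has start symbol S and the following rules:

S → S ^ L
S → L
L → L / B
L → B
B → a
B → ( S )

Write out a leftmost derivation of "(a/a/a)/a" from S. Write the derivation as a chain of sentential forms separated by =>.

S => L => L/B => B/B => (S)/B => (L)/B => (L/B)/B => (L/B/B)/B => (B/B/B)/B => (a/B/B)/B => (a/a/B)/B => (a/a/a)/B => (a/a/a)/a

S => L   [S → L]
L => L/B   [L → L / B]
L/B => B/B   [L → B]
B/B => (S)/B   [B → ( S )]
(S)/B => (L)/B   [S → L]
(L)/B => (L/B)/B   [L → L / B]
(L/B)/B => (L/B/B)/B   [L → L / B]
(L/B/B)/B => (B/B/B)/B   [L → B]
(B/B/B)/B => (a/B/B)/B   [B → a]
(a/B/B)/B => (a/a/B)/B   [B → a]
(a/a/B)/B => (a/a/a)/B   [B → a]
(a/a/a)/B => (a/a/a)/a   [B → a]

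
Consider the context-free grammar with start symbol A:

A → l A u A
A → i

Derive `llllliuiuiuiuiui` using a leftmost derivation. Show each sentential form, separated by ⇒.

A ⇒ lAuA ⇒ llAuAuA ⇒ lllAuAuAuA ⇒ llllAuAuAuAuA ⇒ lllllAuAuAuAuAuA ⇒ llllliuAuAuAuAuA ⇒ llllliuiuAuAuAuA ⇒ llllliuiuiuAuAuA ⇒ llllliuiuiuiuAuA ⇒ llllliuiuiuiuiuA ⇒ llllliuiuiuiuiui

A ⇒ lAuA   [A → l A u A]
lAuA ⇒ llAuAuA   [A → l A u A]
llAuAuA ⇒ lllAuAuAuA   [A → l A u A]
lllAuAuAuA ⇒ llllAuAuAuAuA   [A → l A u A]
llllAuAuAuAuA ⇒ lllllAuAuAuAuAuA   [A → l A u A]
lllllAuAuAuAuAuA ⇒ llllliuAuAuAuAuA   [A → i]
llllliuAuAuAuAuA ⇒ llllliuiuAuAuAuA   [A → i]
llllliuiuAuAuAuA ⇒ llllliuiuiuAuAuA   [A → i]
llllliuiuiuAuAuA ⇒ llllliuiuiuiuAuA   [A → i]
llllliuiuiuiuAuA ⇒ llllliuiuiuiuiuA   [A → i]
llllliuiuiuiuiuA ⇒ llllliuiuiuiuiui   [A → i]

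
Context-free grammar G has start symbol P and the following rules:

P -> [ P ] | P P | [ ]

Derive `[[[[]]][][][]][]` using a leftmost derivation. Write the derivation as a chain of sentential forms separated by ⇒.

P ⇒ PP ⇒ [P]P ⇒ [PP]P ⇒ [PPP]P ⇒ [[P]PP]P ⇒ [[[P]]PP]P ⇒ [[[[]]]PP]P ⇒ [[[[]]]PPP]P ⇒ [[[[]]][]PP]P ⇒ [[[[]]][][]P]P ⇒ [[[[]]][][][]]P ⇒ [[[[]]][][][]][]

P ⇒ PP   [P -> P P]
PP ⇒ [P]P   [P -> [ P ]]
[P]P ⇒ [PP]P   [P -> P P]
[PP]P ⇒ [PPP]P   [P -> P P]
[PPP]P ⇒ [[P]PP]P   [P -> [ P ]]
[[P]PP]P ⇒ [[[P]]PP]P   [P -> [ P ]]
[[[P]]PP]P ⇒ [[[[]]]PP]P   [P -> [ ]]
[[[[]]]PP]P ⇒ [[[[]]]PPP]P   [P -> P P]
[[[[]]]PPP]P ⇒ [[[[]]][]PP]P   [P -> [ ]]
[[[[]]][]PP]P ⇒ [[[[]]][][]P]P   [P -> [ ]]
[[[[]]][][]P]P ⇒ [[[[]]][][][]]P   [P -> [ ]]
[[[[]]][][][]]P ⇒ [[[[]]][][][]][]   [P -> [ ]]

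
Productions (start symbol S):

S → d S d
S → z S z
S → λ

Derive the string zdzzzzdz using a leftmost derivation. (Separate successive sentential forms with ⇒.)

S ⇒ zSz   [S → z S z]
zSz ⇒ zdSdz   [S → d S d]
zdSdz ⇒ zdzSzdz   [S → z S z]
zdzSzdz ⇒ zdzzSzzdz   [S → z S z]
zdzzSzzdz ⇒ zdzzzzdz   [S → λ]

S ⇒ zSz ⇒ zdSdz ⇒ zdzSzdz ⇒ zdzzSzzdz ⇒ zdzzzzdz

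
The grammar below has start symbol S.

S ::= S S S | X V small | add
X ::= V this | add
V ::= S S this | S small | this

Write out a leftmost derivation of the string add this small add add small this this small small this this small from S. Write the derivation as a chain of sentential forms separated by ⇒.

S ⇒ X V small   [S ::= X V small]
X V small ⇒ V this V small   [X ::= V this]
V this V small ⇒ S small this V small   [V ::= S small]
S small this V small ⇒ X V small small this V small   [S ::= X V small]
X V small small this V small ⇒ V this V small small this V small   [X ::= V this]
V this V small small this V small ⇒ S small this V small small this V small   [V ::= S small]
S small this V small small this V small ⇒ S S S small this V small small this V small   [S ::= S S S]
S S S small this V small small this V small ⇒ X V small S S small this V small small this V small   [S ::= X V small]
X V small S S small this V small small this V small ⇒ add V small S S small this V small small this V small   [X ::= add]
add V small S S small this V small small this V small ⇒ add this small S S small this V small small this V small   [V ::= this]
add this small S S small this V small small this V small ⇒ add this small add S small this V small small this V small   [S ::= add]
add this small add S small this V small small this V small ⇒ add this small add add small this V small small this V small   [S ::= add]
add this small add add small this V small small this V small ⇒ add this small add add small this this small small this V small   [V ::= this]
add this small add add small this this small small this V small ⇒ add this small add add small this this small small this this small   [V ::= this]

S ⇒ X V small ⇒ V this V small ⇒ S small this V small ⇒ X V small small this V small ⇒ V this V small small this V small ⇒ S small this V small small this V small ⇒ S S S small this V small small this V small ⇒ X V small S S small this V small small this V small ⇒ add V small S S small this V small small this V small ⇒ add this small S S small this V small small this V small ⇒ add this small add S small this V small small this V small ⇒ add this small add add small this V small small this V small ⇒ add this small add add small this this small small this V small ⇒ add this small add add small this this small small this this small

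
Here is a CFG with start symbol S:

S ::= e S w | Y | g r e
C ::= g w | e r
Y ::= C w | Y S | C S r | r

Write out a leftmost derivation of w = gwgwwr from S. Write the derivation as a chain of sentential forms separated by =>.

S => Y => CSr => gwSr => gwYr => gwCwr => gwgwwr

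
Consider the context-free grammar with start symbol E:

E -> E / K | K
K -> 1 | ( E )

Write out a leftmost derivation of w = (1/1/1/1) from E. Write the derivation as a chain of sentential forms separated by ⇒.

E ⇒ K   [E -> K]
K ⇒ (E)   [K -> ( E )]
(E) ⇒ (E/K)   [E -> E / K]
(E/K) ⇒ (E/K/K)   [E -> E / K]
(E/K/K) ⇒ (E/K/K/K)   [E -> E / K]
(E/K/K/K) ⇒ (K/K/K/K)   [E -> K]
(K/K/K/K) ⇒ (1/K/K/K)   [K -> 1]
(1/K/K/K) ⇒ (1/1/K/K)   [K -> 1]
(1/1/K/K) ⇒ (1/1/1/K)   [K -> 1]
(1/1/1/K) ⇒ (1/1/1/1)   [K -> 1]

E⇒K⇒(E)⇒(E/K)⇒(E/K/K)⇒(E/K/K/K)⇒(K/K/K/K)⇒(1/K/K/K)⇒(1/1/K/K)⇒(1/1/1/K)⇒(1/1/1/1)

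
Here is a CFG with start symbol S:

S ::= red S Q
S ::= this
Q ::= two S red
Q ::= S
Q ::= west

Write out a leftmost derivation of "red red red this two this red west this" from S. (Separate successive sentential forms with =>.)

S => red S Q => red red S Q Q => red red red S Q Q Q => red red red this Q Q Q => red red red this two S red Q Q => red red red this two this red Q Q => red red red this two this red west Q => red red red this two this red west S => red red red this two this red west this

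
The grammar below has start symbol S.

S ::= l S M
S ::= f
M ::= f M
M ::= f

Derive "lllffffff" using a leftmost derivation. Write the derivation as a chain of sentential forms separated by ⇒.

S ⇒ lSM ⇒ llSMM ⇒ lllSMMM ⇒ lllfMMM ⇒ lllffMMM ⇒ lllfffMM ⇒ lllffffMM ⇒ lllfffffM ⇒ lllffffff

S ⇒ lSM   [S ::= l S M]
lSM ⇒ llSMM   [S ::= l S M]
llSMM ⇒ lllSMMM   [S ::= l S M]
lllSMMM ⇒ lllfMMM   [S ::= f]
lllfMMM ⇒ lllffMMM   [M ::= f M]
lllffMMM ⇒ lllfffMM   [M ::= f]
lllfffMM ⇒ lllffffMM   [M ::= f M]
lllffffMM ⇒ lllfffffM   [M ::= f]
lllfffffM ⇒ lllffffff   [M ::= f]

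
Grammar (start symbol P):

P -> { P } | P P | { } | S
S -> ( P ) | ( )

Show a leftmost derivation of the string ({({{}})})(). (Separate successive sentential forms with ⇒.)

P ⇒ PP   [P -> P P]
PP ⇒ SP   [P -> S]
SP ⇒ (P)P   [S -> ( P )]
(P)P ⇒ ({P})P   [P -> { P }]
({P})P ⇒ ({S})P   [P -> S]
({S})P ⇒ ({(P)})P   [S -> ( P )]
({(P)})P ⇒ ({({P})})P   [P -> { P }]
({({P})})P ⇒ ({({{}})})P   [P -> { }]
({({{}})})P ⇒ ({({{}})})S   [P -> S]
({({{}})})S ⇒ ({({{}})})()   [S -> ( )]

P ⇒ PP ⇒ SP ⇒ (P)P ⇒ ({P})P ⇒ ({S})P ⇒ ({(P)})P ⇒ ({({P})})P ⇒ ({({{}})})P ⇒ ({({{}})})S ⇒ ({({{}})})()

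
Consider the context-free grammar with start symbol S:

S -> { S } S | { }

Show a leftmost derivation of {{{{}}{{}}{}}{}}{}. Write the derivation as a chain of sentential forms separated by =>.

S => {S}S => {{S}S}S => {{{S}S}S}S => {{{{}}S}S}S => {{{{}}{S}S}S}S => {{{{}}{{}}S}S}S => {{{{}}{{}}{}}S}S => {{{{}}{{}}{}}{}}S => {{{{}}{{}}{}}{}}{}

S => {S}S   [S -> { S } S]
{S}S => {{S}S}S   [S -> { S } S]
{{S}S}S => {{{S}S}S}S   [S -> { S } S]
{{{S}S}S}S => {{{{}}S}S}S   [S -> { }]
{{{{}}S}S}S => {{{{}}{S}S}S}S   [S -> { S } S]
{{{{}}{S}S}S}S => {{{{}}{{}}S}S}S   [S -> { }]
{{{{}}{{}}S}S}S => {{{{}}{{}}{}}S}S   [S -> { }]
{{{{}}{{}}{}}S}S => {{{{}}{{}}{}}{}}S   [S -> { }]
{{{{}}{{}}{}}{}}S => {{{{}}{{}}{}}{}}{}   [S -> { }]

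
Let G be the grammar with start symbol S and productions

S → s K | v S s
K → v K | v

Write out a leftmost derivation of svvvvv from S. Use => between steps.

S => sK   [S → s K]
sK => svK   [K → v K]
svK => svvK   [K → v K]
svvK => svvvK   [K → v K]
svvvK => svvvvK   [K → v K]
svvvvK => svvvvv   [K → v]

S=>sK=>svK=>svvK=>svvvK=>svvvvK=>svvvvv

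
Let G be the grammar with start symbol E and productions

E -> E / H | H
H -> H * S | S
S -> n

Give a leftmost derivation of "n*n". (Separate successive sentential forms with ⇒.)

E⇒H⇒H*S⇒S*S⇒n*S⇒n*n

E ⇒ H   [E -> H]
H ⇒ H*S   [H -> H * S]
H*S ⇒ S*S   [H -> S]
S*S ⇒ n*S   [S -> n]
n*S ⇒ n*n   [S -> n]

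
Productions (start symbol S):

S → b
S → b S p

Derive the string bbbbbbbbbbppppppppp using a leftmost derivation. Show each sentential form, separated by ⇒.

S ⇒ bSp ⇒ bbSpp ⇒ bbbSppp ⇒ bbbbSpppp ⇒ bbbbbSppppp ⇒ bbbbbbSpppppp ⇒ bbbbbbbSppppppp ⇒ bbbbbbbbSpppppppp ⇒ bbbbbbbbbSppppppppp ⇒ bbbbbbbbbbppppppppp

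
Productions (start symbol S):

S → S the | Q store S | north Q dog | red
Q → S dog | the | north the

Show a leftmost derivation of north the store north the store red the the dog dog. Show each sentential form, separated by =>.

S => north Q dog   [S → north Q dog]
north Q dog => north S dog dog   [Q → S dog]
north S dog dog => north Q store S dog dog   [S → Q store S]
north Q store S dog dog => north the store S dog dog   [Q → the]
north the store S dog dog => north the store S the dog dog   [S → S the]
north the store S the dog dog => north the store S the the dog dog   [S → S the]
north the store S the the dog dog => north the store Q store S the the dog dog   [S → Q store S]
north the store Q store S the the dog dog => north the store north the store S the the dog dog   [Q → north the]
north the store north the store S the the dog dog => north the store north the store red the the dog dog   [S → red]

S => north Q dog => north S dog dog => north Q store S dog dog => north the store S dog dog => north the store S the dog dog => north the store S the the dog dog => north the store Q store S the the dog dog => north the store north the store S the the dog dog => north the store north the store red the the dog dog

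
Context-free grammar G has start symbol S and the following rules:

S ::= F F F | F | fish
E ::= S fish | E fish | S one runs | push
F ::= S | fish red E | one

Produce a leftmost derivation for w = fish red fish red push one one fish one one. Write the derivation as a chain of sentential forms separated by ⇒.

S ⇒ F F F ⇒ fish red E F F ⇒ fish red S fish F F ⇒ fish red F F F fish F F ⇒ fish red fish red E F F fish F F ⇒ fish red fish red push F F fish F F ⇒ fish red fish red push one F fish F F ⇒ fish red fish red push one one fish F F ⇒ fish red fish red push one one fish one F ⇒ fish red fish red push one one fish one one

S ⇒ F F F   [S ::= F F F]
F F F ⇒ fish red E F F   [F ::= fish red E]
fish red E F F ⇒ fish red S fish F F   [E ::= S fish]
fish red S fish F F ⇒ fish red F F F fish F F   [S ::= F F F]
fish red F F F fish F F ⇒ fish red fish red E F F fish F F   [F ::= fish red E]
fish red fish red E F F fish F F ⇒ fish red fish red push F F fish F F   [E ::= push]
fish red fish red push F F fish F F ⇒ fish red fish red push one F fish F F   [F ::= one]
fish red fish red push one F fish F F ⇒ fish red fish red push one one fish F F   [F ::= one]
fish red fish red push one one fish F F ⇒ fish red fish red push one one fish one F   [F ::= one]
fish red fish red push one one fish one F ⇒ fish red fish red push one one fish one one   [F ::= one]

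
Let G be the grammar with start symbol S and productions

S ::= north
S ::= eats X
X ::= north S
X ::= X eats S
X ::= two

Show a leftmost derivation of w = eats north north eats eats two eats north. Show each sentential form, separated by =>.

S => eats X   [S ::= eats X]
eats X => eats X eats S   [X ::= X eats S]
eats X eats S => eats X eats S eats S   [X ::= X eats S]
eats X eats S eats S => eats north S eats S eats S   [X ::= north S]
eats north S eats S eats S => eats north north eats S eats S   [S ::= north]
eats north north eats S eats S => eats north north eats eats X eats S   [S ::= eats X]
eats north north eats eats X eats S => eats north north eats eats two eats S   [X ::= two]
eats north north eats eats two eats S => eats north north eats eats two eats north   [S ::= north]

S => eats X => eats X eats S => eats X eats S eats S => eats north S eats S eats S => eats north north eats S eats S => eats north north eats eats X eats S => eats north north eats eats two eats S => eats north north eats eats two eats north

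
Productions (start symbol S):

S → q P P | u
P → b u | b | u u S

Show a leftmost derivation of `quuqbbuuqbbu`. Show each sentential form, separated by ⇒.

S ⇒ qPP   [S → q P P]
qPP ⇒ quuSP   [P → u u S]
quuSP ⇒ quuqPPP   [S → q P P]
quuqPPP ⇒ quuqbPP   [P → b]
quuqbPP ⇒ quuqbbP   [P → b]
quuqbbP ⇒ quuqbbuuS   [P → u u S]
quuqbbuuS ⇒ quuqbbuuqPP   [S → q P P]
quuqbbuuqPP ⇒ quuqbbuuqbP   [P → b]
quuqbbuuqbP ⇒ quuqbbuuqbbu   [P → b u]

S⇒qPP⇒quuSP⇒quuqPPP⇒quuqbPP⇒quuqbbP⇒quuqbbuuS⇒quuqbbuuqPP⇒quuqbbuuqbP⇒quuqbbuuqbbu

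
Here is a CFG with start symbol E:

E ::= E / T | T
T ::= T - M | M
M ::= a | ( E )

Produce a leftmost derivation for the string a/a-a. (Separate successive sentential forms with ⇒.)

E ⇒ E/T   [E ::= E / T]
E/T ⇒ T/T   [E ::= T]
T/T ⇒ M/T   [T ::= M]
M/T ⇒ a/T   [M ::= a]
a/T ⇒ a/T-M   [T ::= T - M]
a/T-M ⇒ a/M-M   [T ::= M]
a/M-M ⇒ a/a-M   [M ::= a]
a/a-M ⇒ a/a-a   [M ::= a]

E ⇒ E/T ⇒ T/T ⇒ M/T ⇒ a/T ⇒ a/T-M ⇒ a/M-M ⇒ a/a-M ⇒ a/a-a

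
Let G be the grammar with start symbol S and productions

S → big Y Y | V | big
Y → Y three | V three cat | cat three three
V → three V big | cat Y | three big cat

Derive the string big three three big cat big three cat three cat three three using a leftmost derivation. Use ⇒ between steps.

S ⇒ big Y Y   [S → big Y Y]
big Y Y ⇒ big Y three Y   [Y → Y three]
big Y three Y ⇒ big V three cat three Y   [Y → V three cat]
big V three cat three Y ⇒ big three V big three cat three Y   [V → three V big]
big three V big three cat three Y ⇒ big three three big cat big three cat three Y   [V → three big cat]
big three three big cat big three cat three Y ⇒ big three three big cat big three cat three cat three three   [Y → cat three three]

S ⇒ big Y Y ⇒ big Y three Y ⇒ big V three cat three Y ⇒ big three V big three cat three Y ⇒ big three three big cat big three cat three Y ⇒ big three three big cat big three cat three cat three three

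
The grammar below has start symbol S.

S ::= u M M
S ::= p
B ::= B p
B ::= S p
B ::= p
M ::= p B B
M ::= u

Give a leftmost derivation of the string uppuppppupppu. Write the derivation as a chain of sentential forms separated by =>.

S => uMM   [S ::= u M M]
uMM => upBBM   [M ::= p B B]
upBBM => uppBM   [B ::= p]
uppBM => uppBpM   [B ::= B p]
uppBpM => uppBppM   [B ::= B p]
uppBppM => uppSpppM   [B ::= S p]
uppSpppM => uppuMMpppM   [S ::= u M M]
uppuMMpppM => uppupBBMpppM   [M ::= p B B]
uppupBBMpppM => uppupSpBMpppM   [B ::= S p]
uppupSpBMpppM => uppupppBMpppM   [S ::= p]
uppupppBMpppM => uppuppppMpppM   [B ::= p]
uppuppppMpppM => uppuppppupppM   [M ::= u]
uppuppppupppM => uppuppppupppu   [M ::= u]

S => uMM => upBBM => uppBM => uppBpM => uppBppM => uppSpppM => uppuMMpppM => uppupBBMpppM => uppupSpBMpppM => uppupppBMpppM => uppuppppMpppM => uppuppppupppM => uppuppppupppu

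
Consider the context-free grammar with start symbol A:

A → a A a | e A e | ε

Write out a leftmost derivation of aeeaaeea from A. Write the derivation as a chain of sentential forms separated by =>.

A => aAa => aeAea => aeeAeea => aeeaAaeea => aeeaaeea

A => aAa   [A → a A a]
aAa => aeAea   [A → e A e]
aeAea => aeeAeea   [A → e A e]
aeeAeea => aeeaAaeea   [A → a A a]
aeeaAaeea => aeeaaeea   [A → ε]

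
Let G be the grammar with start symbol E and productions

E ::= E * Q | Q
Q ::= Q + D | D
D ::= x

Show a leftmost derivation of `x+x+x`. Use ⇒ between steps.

E ⇒ Q   [E ::= Q]
Q ⇒ Q+D   [Q ::= Q + D]
Q+D ⇒ Q+D+D   [Q ::= Q + D]
Q+D+D ⇒ D+D+D   [Q ::= D]
D+D+D ⇒ x+D+D   [D ::= x]
x+D+D ⇒ x+x+D   [D ::= x]
x+x+D ⇒ x+x+x   [D ::= x]

E ⇒ Q ⇒ Q+D ⇒ Q+D+D ⇒ D+D+D ⇒ x+D+D ⇒ x+x+D ⇒ x+x+x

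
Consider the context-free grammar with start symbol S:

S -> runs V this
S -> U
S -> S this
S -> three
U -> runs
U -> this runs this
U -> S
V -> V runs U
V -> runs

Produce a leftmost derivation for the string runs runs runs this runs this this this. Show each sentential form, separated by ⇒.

S ⇒ runs V this ⇒ runs V runs U this ⇒ runs runs runs U this ⇒ runs runs runs S this ⇒ runs runs runs S this this ⇒ runs runs runs U this this ⇒ runs runs runs this runs this this this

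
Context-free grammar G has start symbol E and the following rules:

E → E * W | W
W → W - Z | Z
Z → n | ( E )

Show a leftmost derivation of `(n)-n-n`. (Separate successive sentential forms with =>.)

E => W   [E → W]
W => W-Z   [W → W - Z]
W-Z => W-Z-Z   [W → W - Z]
W-Z-Z => Z-Z-Z   [W → Z]
Z-Z-Z => (E)-Z-Z   [Z → ( E )]
(E)-Z-Z => (W)-Z-Z   [E → W]
(W)-Z-Z => (Z)-Z-Z   [W → Z]
(Z)-Z-Z => (n)-Z-Z   [Z → n]
(n)-Z-Z => (n)-n-Z   [Z → n]
(n)-n-Z => (n)-n-n   [Z → n]

E => W => W-Z => W-Z-Z => Z-Z-Z => (E)-Z-Z => (W)-Z-Z => (Z)-Z-Z => (n)-Z-Z => (n)-n-Z => (n)-n-n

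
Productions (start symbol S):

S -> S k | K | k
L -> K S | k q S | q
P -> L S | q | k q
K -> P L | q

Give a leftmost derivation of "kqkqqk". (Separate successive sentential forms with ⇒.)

S ⇒ K   [S -> K]
K ⇒ PL   [K -> P L]
PL ⇒ kqL   [P -> k q]
kqL ⇒ kqKS   [L -> K S]
kqKS ⇒ kqPLS   [K -> P L]
kqPLS ⇒ kqkqLS   [P -> k q]
kqkqLS ⇒ kqkqqS   [L -> q]
kqkqqS ⇒ kqkqqk   [S -> k]

S ⇒ K ⇒ PL ⇒ kqL ⇒ kqKS ⇒ kqPLS ⇒ kqkqLS ⇒ kqkqqS ⇒ kqkqqk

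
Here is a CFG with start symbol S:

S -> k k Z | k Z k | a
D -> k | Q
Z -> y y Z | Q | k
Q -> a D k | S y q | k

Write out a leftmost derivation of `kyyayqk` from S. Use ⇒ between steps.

S ⇒ kZk   [S -> k Z k]
kZk ⇒ kyyZk   [Z -> y y Z]
kyyZk ⇒ kyyQk   [Z -> Q]
kyyQk ⇒ kyySyqk   [Q -> S y q]
kyySyqk ⇒ kyyayqk   [S -> a]

S⇒kZk⇒kyyZk⇒kyyQk⇒kyySyqk⇒kyyayqk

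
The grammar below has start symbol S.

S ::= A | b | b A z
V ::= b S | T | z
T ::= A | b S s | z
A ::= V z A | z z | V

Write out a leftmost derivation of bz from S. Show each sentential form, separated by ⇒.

S⇒A⇒V⇒bS⇒bA⇒bV⇒bT⇒bz

S ⇒ A   [S ::= A]
A ⇒ V   [A ::= V]
V ⇒ bS   [V ::= b S]
bS ⇒ bA   [S ::= A]
bA ⇒ bV   [A ::= V]
bV ⇒ bT   [V ::= T]
bT ⇒ bz   [T ::= z]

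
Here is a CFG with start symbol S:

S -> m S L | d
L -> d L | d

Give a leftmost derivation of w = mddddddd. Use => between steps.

S => mSL => mdL => mddL => mdddL => mddddL => mdddddL => mddddddL => mddddddd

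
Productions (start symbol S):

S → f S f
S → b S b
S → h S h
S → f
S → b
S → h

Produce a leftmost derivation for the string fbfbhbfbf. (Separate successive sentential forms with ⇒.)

S ⇒ fSf ⇒ fbSbf ⇒ fbfSfbf ⇒ fbfbSbfbf ⇒ fbfbhbfbf

S ⇒ fSf   [S → f S f]
fSf ⇒ fbSbf   [S → b S b]
fbSbf ⇒ fbfSfbf   [S → f S f]
fbfSfbf ⇒ fbfbSbfbf   [S → b S b]
fbfbSbfbf ⇒ fbfbhbfbf   [S → h]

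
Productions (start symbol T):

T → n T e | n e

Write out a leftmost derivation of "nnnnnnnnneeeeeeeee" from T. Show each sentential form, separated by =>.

T => nTe => nnTee => nnnTeee => nnnnTeeee => nnnnnTeeeee => nnnnnnTeeeeee => nnnnnnnTeeeeeee => nnnnnnnnTeeeeeeee => nnnnnnnnneeeeeeeee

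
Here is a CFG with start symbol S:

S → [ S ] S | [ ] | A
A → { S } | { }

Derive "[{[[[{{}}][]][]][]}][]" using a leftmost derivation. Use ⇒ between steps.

S ⇒ [S]S   [S → [ S ] S]
[S]S ⇒ [A]S   [S → A]
[A]S ⇒ [{S}]S   [A → { S }]
[{S}]S ⇒ [{[S]S}]S   [S → [ S ] S]
[{[S]S}]S ⇒ [{[[S]S]S}]S   [S → [ S ] S]
[{[[S]S]S}]S ⇒ [{[[[S]S]S]S}]S   [S → [ S ] S]
[{[[[S]S]S]S}]S ⇒ [{[[[A]S]S]S}]S   [S → A]
[{[[[A]S]S]S}]S ⇒ [{[[[{S}]S]S]S}]S   [A → { S }]
[{[[[{S}]S]S]S}]S ⇒ [{[[[{A}]S]S]S}]S   [S → A]
[{[[[{A}]S]S]S}]S ⇒ [{[[[{{}}]S]S]S}]S   [A → { }]
[{[[[{{}}]S]S]S}]S ⇒ [{[[[{{}}][]]S]S}]S   [S → [ ]]
[{[[[{{}}][]]S]S}]S ⇒ [{[[[{{}}][]][]]S}]S   [S → [ ]]
[{[[[{{}}][]][]]S}]S ⇒ [{[[[{{}}][]][]][]}]S   [S → [ ]]
[{[[[{{}}][]][]][]}]S ⇒ [{[[[{{}}][]][]][]}][]   [S → [ ]]

S ⇒ [S]S ⇒ [A]S ⇒ [{S}]S ⇒ [{[S]S}]S ⇒ [{[[S]S]S}]S ⇒ [{[[[S]S]S]S}]S ⇒ [{[[[A]S]S]S}]S ⇒ [{[[[{S}]S]S]S}]S ⇒ [{[[[{A}]S]S]S}]S ⇒ [{[[[{{}}]S]S]S}]S ⇒ [{[[[{{}}][]]S]S}]S ⇒ [{[[[{{}}][]][]]S}]S ⇒ [{[[[{{}}][]][]][]}]S ⇒ [{[[[{{}}][]][]][]}][]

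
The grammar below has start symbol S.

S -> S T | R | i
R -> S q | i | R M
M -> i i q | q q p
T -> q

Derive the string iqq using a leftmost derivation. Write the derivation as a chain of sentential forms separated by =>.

S => R   [S -> R]
R => Sq   [R -> S q]
Sq => Rq   [S -> R]
Rq => Sqq   [R -> S q]
Sqq => iqq   [S -> i]

S => R => Sq => Rq => Sqq => iqq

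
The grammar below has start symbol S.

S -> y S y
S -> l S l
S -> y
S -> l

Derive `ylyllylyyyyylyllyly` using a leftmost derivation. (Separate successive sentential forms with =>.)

S => ySy   [S -> y S y]
ySy => ylSly   [S -> l S l]
ylSly => ylySyly   [S -> y S y]
ylySyly => ylylSlyly   [S -> l S l]
ylylSlyly => ylyllSllyly   [S -> l S l]
ylyllSllyly => ylyllySyllyly   [S -> y S y]
ylyllySyllyly => ylyllylSlyllyly   [S -> l S l]
ylyllylSlyllyly => ylyllylySylyllyly   [S -> y S y]
ylyllylySylyllyly => ylyllylyySyylyllyly   [S -> y S y]
ylyllylyySyylyllyly => ylyllylyyyyylyllyly   [S -> y]

S => ySy => ylSly => ylySyly => ylylSlyly => ylyllSllyly => ylyllySyllyly => ylyllylSlyllyly => ylyllylySylyllyly => ylyllylyySyylyllyly => ylyllylyyyyylyllyly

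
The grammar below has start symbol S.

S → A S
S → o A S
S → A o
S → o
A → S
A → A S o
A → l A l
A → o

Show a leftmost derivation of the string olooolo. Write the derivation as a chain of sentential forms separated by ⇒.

S⇒oAS⇒olAlS⇒olASolS⇒oloSolS⇒olooolS⇒olooolo

S ⇒ oAS   [S → o A S]
oAS ⇒ olAlS   [A → l A l]
olAlS ⇒ olASolS   [A → A S o]
olASolS ⇒ oloSolS   [A → o]
oloSolS ⇒ olooolS   [S → o]
olooolS ⇒ olooolo   [S → o]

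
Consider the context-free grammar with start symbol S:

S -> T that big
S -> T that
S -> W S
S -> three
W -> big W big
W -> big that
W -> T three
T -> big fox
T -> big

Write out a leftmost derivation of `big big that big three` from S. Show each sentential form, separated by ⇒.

S ⇒ W S   [S -> W S]
W S ⇒ big W big S   [W -> big W big]
big W big S ⇒ big big that big S   [W -> big that]
big big that big S ⇒ big big that big three   [S -> three]

S ⇒ W S ⇒ big W big S ⇒ big big that big S ⇒ big big that big three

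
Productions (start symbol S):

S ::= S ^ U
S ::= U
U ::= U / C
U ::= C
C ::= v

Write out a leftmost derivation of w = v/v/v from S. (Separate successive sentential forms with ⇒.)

S⇒U⇒U/C⇒U/C/C⇒C/C/C⇒v/C/C⇒v/v/C⇒v/v/v

S ⇒ U   [S ::= U]
U ⇒ U/C   [U ::= U / C]
U/C ⇒ U/C/C   [U ::= U / C]
U/C/C ⇒ C/C/C   [U ::= C]
C/C/C ⇒ v/C/C   [C ::= v]
v/C/C ⇒ v/v/C   [C ::= v]
v/v/C ⇒ v/v/v   [C ::= v]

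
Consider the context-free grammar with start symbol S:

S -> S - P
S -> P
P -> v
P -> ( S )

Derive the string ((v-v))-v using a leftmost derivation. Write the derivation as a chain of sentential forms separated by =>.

S => S-P   [S -> S - P]
S-P => P-P   [S -> P]
P-P => (S)-P   [P -> ( S )]
(S)-P => (P)-P   [S -> P]
(P)-P => ((S))-P   [P -> ( S )]
((S))-P => ((S-P))-P   [S -> S - P]
((S-P))-P => ((P-P))-P   [S -> P]
((P-P))-P => ((v-P))-P   [P -> v]
((v-P))-P => ((v-v))-P   [P -> v]
((v-v))-P => ((v-v))-v   [P -> v]

S => S-P => P-P => (S)-P => (P)-P => ((S))-P => ((S-P))-P => ((P-P))-P => ((v-P))-P => ((v-v))-P => ((v-v))-v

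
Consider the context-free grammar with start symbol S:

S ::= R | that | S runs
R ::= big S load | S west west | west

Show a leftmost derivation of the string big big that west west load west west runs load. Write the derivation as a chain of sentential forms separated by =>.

S => R => big S load => big S runs load => big R runs load => big S west west runs load => big R west west runs load => big big S load west west runs load => big big R load west west runs load => big big S west west load west west runs load => big big that west west load west west runs load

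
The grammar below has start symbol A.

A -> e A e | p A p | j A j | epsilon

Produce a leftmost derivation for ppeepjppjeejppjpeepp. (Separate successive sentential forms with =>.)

A => pAp => ppApp => ppeAepp => ppeeAeepp => ppeepApeepp => ppeepjAjpeepp => ppeepjpApjpeepp => ppeepjppAppjpeepp => ppeepjppjAjppjpeepp => ppeepjppjeAejppjpeepp => ppeepjppjeejppjpeepp

A => pAp   [A -> p A p]
pAp => ppApp   [A -> p A p]
ppApp => ppeAepp   [A -> e A e]
ppeAepp => ppeeAeepp   [A -> e A e]
ppeeAeepp => ppeepApeepp   [A -> p A p]
ppeepApeepp => ppeepjAjpeepp   [A -> j A j]
ppeepjAjpeepp => ppeepjpApjpeepp   [A -> p A p]
ppeepjpApjpeepp => ppeepjppAppjpeepp   [A -> p A p]
ppeepjppAppjpeepp => ppeepjppjAjppjpeepp   [A -> j A j]
ppeepjppjAjppjpeepp => ppeepjppjeAejppjpeepp   [A -> e A e]
ppeepjppjeAejppjpeepp => ppeepjppjeejppjpeepp   [A -> epsilon]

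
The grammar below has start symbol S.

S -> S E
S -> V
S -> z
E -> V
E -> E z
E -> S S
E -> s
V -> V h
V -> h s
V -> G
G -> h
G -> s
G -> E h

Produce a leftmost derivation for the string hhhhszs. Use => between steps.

S => SE => SEE => VEE => VhEE => VhhEE => GhhEE => hhhEE => hhhSSE => hhhVSE => hhhhsSE => hhhhszE => hhhhszs

S => SE   [S -> S E]
SE => SEE   [S -> S E]
SEE => VEE   [S -> V]
VEE => VhEE   [V -> V h]
VhEE => VhhEE   [V -> V h]
VhhEE => GhhEE   [V -> G]
GhhEE => hhhEE   [G -> h]
hhhEE => hhhSSE   [E -> S S]
hhhSSE => hhhVSE   [S -> V]
hhhVSE => hhhhsSE   [V -> h s]
hhhhsSE => hhhhszE   [S -> z]
hhhhszE => hhhhszs   [E -> s]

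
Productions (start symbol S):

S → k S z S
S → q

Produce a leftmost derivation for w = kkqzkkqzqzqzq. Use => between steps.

S => kSzS   [S → k S z S]
kSzS => kkSzSzS   [S → k S z S]
kkSzSzS => kkqzSzS   [S → q]
kkqzSzS => kkqzkSzSzS   [S → k S z S]
kkqzkSzSzS => kkqzkkSzSzSzS   [S → k S z S]
kkqzkkSzSzSzS => kkqzkkqzSzSzS   [S → q]
kkqzkkqzSzSzS => kkqzkkqzqzSzS   [S → q]
kkqzkkqzqzSzS => kkqzkkqzqzqzS   [S → q]
kkqzkkqzqzqzS => kkqzkkqzqzqzq   [S → q]

S => kSzS => kkSzSzS => kkqzSzS => kkqzkSzSzS => kkqzkkSzSzSzS => kkqzkkqzSzSzS => kkqzkkqzqzSzS => kkqzkkqzqzqzS => kkqzkkqzqzqzq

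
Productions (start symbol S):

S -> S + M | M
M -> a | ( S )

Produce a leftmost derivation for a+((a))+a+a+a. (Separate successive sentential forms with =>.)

S => S+M => S+M+M => S+M+M+M => S+M+M+M+M => M+M+M+M+M => a+M+M+M+M => a+(S)+M+M+M => a+(M)+M+M+M => a+((S))+M+M+M => a+((M))+M+M+M => a+((a))+M+M+M => a+((a))+a+M+M => a+((a))+a+a+M => a+((a))+a+a+a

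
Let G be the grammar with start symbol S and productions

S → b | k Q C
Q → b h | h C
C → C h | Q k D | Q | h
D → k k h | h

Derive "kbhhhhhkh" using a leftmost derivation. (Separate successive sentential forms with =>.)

S => kQC   [S → k Q C]
kQC => kbhC   [Q → b h]
kbhC => kbhQ   [C → Q]
kbhQ => kbhhC   [Q → h C]
kbhhC => kbhhQkD   [C → Q k D]
kbhhQkD => kbhhhCkD   [Q → h C]
kbhhhCkD => kbhhhChkD   [C → C h]
kbhhhChkD => kbhhhhhkD   [C → h]
kbhhhhhkD => kbhhhhhkh   [D → h]

S=>kQC=>kbhC=>kbhQ=>kbhhC=>kbhhQkD=>kbhhhCkD=>kbhhhChkD=>kbhhhhhkD=>kbhhhhhkh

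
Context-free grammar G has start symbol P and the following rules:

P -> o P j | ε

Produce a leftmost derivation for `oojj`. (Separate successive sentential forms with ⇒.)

P ⇒ oPj ⇒ ooPjj ⇒ oojj

P ⇒ oPj   [P -> o P j]
oPj ⇒ ooPjj   [P -> o P j]
ooPjj ⇒ oojj   [P -> ε]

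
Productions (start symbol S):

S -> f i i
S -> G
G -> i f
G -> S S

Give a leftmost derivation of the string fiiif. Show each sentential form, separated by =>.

S => G => SS => fiiS => fiiG => fiiif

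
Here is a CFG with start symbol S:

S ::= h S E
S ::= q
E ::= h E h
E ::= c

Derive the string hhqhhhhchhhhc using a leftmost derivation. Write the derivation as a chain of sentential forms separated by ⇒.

S ⇒ hSE ⇒ hhSEE ⇒ hhqEE ⇒ hhqhEhE ⇒ hhqhhEhhE ⇒ hhqhhhEhhhE ⇒ hhqhhhhEhhhhE ⇒ hhqhhhhchhhhE ⇒ hhqhhhhchhhhc

S ⇒ hSE   [S ::= h S E]
hSE ⇒ hhSEE   [S ::= h S E]
hhSEE ⇒ hhqEE   [S ::= q]
hhqEE ⇒ hhqhEhE   [E ::= h E h]
hhqhEhE ⇒ hhqhhEhhE   [E ::= h E h]
hhqhhEhhE ⇒ hhqhhhEhhhE   [E ::= h E h]
hhqhhhEhhhE ⇒ hhqhhhhEhhhhE   [E ::= h E h]
hhqhhhhEhhhhE ⇒ hhqhhhhchhhhE   [E ::= c]
hhqhhhhchhhhE ⇒ hhqhhhhchhhhc   [E ::= c]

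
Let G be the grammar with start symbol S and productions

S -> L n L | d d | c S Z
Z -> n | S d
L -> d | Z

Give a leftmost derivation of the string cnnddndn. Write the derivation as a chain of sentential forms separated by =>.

S => cSZ => cLnLZ => cZnLZ => cSdnLZ => cLnLdnLZ => cZnLdnLZ => cnnLdnLZ => cnnddnLZ => cnnddndZ => cnnddndn

S => cSZ   [S -> c S Z]
cSZ => cLnLZ   [S -> L n L]
cLnLZ => cZnLZ   [L -> Z]
cZnLZ => cSdnLZ   [Z -> S d]
cSdnLZ => cLnLdnLZ   [S -> L n L]
cLnLdnLZ => cZnLdnLZ   [L -> Z]
cZnLdnLZ => cnnLdnLZ   [Z -> n]
cnnLdnLZ => cnnddnLZ   [L -> d]
cnnddnLZ => cnnddndZ   [L -> d]
cnnddndZ => cnnddndn   [Z -> n]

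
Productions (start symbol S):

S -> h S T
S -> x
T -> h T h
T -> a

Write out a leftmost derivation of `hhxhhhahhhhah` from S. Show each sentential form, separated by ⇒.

S⇒hST⇒hhSTT⇒hhxTT⇒hhxhThT⇒hhxhhThhT⇒hhxhhhThhhT⇒hhxhhhahhhT⇒hhxhhhahhhhTh⇒hhxhhhahhhhah

S ⇒ hST   [S -> h S T]
hST ⇒ hhSTT   [S -> h S T]
hhSTT ⇒ hhxTT   [S -> x]
hhxTT ⇒ hhxhThT   [T -> h T h]
hhxhThT ⇒ hhxhhThhT   [T -> h T h]
hhxhhThhT ⇒ hhxhhhThhhT   [T -> h T h]
hhxhhhThhhT ⇒ hhxhhhahhhT   [T -> a]
hhxhhhahhhT ⇒ hhxhhhahhhhTh   [T -> h T h]
hhxhhhahhhhTh ⇒ hhxhhhahhhhah   [T -> a]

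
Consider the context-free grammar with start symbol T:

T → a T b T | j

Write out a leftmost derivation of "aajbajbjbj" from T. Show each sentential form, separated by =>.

T => aTbT   [T → a T b T]
aTbT => aaTbTbT   [T → a T b T]
aaTbTbT => aajbTbT   [T → j]
aajbTbT => aajbaTbTbT   [T → a T b T]
aajbaTbTbT => aajbajbTbT   [T → j]
aajbajbTbT => aajbajbjbT   [T → j]
aajbajbjbT => aajbajbjbj   [T → j]

T => aTbT => aaTbTbT => aajbTbT => aajbaTbTbT => aajbajbTbT => aajbajbjbT => aajbajbjbj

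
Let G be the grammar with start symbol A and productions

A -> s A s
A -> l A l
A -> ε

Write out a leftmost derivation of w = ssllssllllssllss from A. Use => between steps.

A => sAs => ssAss => sslAlss => ssllAllss => ssllsAsllss => ssllssAssllss => ssllsslAlssllss => ssllssllAllssllss => ssllssllllssllss

A => sAs   [A -> s A s]
sAs => ssAss   [A -> s A s]
ssAss => sslAlss   [A -> l A l]
sslAlss => ssllAllss   [A -> l A l]
ssllAllss => ssllsAsllss   [A -> s A s]
ssllsAsllss => ssllssAssllss   [A -> s A s]
ssllssAssllss => ssllsslAlssllss   [A -> l A l]
ssllsslAlssllss => ssllssllAllssllss   [A -> l A l]
ssllssllAllssllss => ssllssllllssllss   [A -> ε]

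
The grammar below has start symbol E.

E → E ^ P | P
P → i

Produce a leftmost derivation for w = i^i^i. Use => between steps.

E => E^P   [E → E ^ P]
E^P => E^P^P   [E → E ^ P]
E^P^P => P^P^P   [E → P]
P^P^P => i^P^P   [P → i]
i^P^P => i^i^P   [P → i]
i^i^P => i^i^i   [P → i]

E=>E^P=>E^P^P=>P^P^P=>i^P^P=>i^i^P=>i^i^i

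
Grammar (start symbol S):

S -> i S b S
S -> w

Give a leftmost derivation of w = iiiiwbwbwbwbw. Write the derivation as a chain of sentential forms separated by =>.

S => iSbS => iiSbSbS => iiiSbSbSbS => iiiiSbSbSbSbS => iiiiwbSbSbSbS => iiiiwbwbSbSbS => iiiiwbwbwbSbS => iiiiwbwbwbwbS => iiiiwbwbwbwbw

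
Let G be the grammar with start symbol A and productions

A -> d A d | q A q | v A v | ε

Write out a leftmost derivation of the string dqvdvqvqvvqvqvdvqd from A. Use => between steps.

A => dAd   [A -> d A d]
dAd => dqAqd   [A -> q A q]
dqAqd => dqvAvqd   [A -> v A v]
dqvAvqd => dqvdAdvqd   [A -> d A d]
dqvdAdvqd => dqvdvAvdvqd   [A -> v A v]
dqvdvAvdvqd => dqvdvqAqvdvqd   [A -> q A q]
dqvdvqAqvdvqd => dqvdvqvAvqvdvqd   [A -> v A v]
dqvdvqvAvqvdvqd => dqvdvqvqAqvqvdvqd   [A -> q A q]
dqvdvqvqAqvqvdvqd => dqvdvqvqvAvqvqvdvqd   [A -> v A v]
dqvdvqvqvAvqvqvdvqd => dqvdvqvqvvqvqvdvqd   [A -> ε]

A => dAd => dqAqd => dqvAvqd => dqvdAdvqd => dqvdvAvdvqd => dqvdvqAqvdvqd => dqvdvqvAvqvdvqd => dqvdvqvqAqvqvdvqd => dqvdvqvqvAvqvqvdvqd => dqvdvqvqvvqvqvdvqd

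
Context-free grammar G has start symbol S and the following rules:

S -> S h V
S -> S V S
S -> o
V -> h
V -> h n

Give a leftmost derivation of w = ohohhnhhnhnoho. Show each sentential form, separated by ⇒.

S ⇒ SVS   [S -> S V S]
SVS ⇒ SVSVS   [S -> S V S]
SVSVS ⇒ ShVVSVS   [S -> S h V]
ShVVSVS ⇒ ShVhVVSVS   [S -> S h V]
ShVhVVSVS ⇒ SVShVhVVSVS   [S -> S V S]
SVShVhVVSVS ⇒ oVShVhVVSVS   [S -> o]
oVShVhVVSVS ⇒ ohShVhVVSVS   [V -> h]
ohShVhVVSVS ⇒ ohohVhVVSVS   [S -> o]
ohohVhVVSVS ⇒ ohohhnhVVSVS   [V -> h n]
ohohhnhVVSVS ⇒ ohohhnhhnVSVS   [V -> h n]
ohohhnhhnVSVS ⇒ ohohhnhhnhnSVS   [V -> h n]
ohohhnhhnhnSVS ⇒ ohohhnhhnhnoVS   [S -> o]
ohohhnhhnhnoVS ⇒ ohohhnhhnhnohS   [V -> h]
ohohhnhhnhnohS ⇒ ohohhnhhnhnoho   [S -> o]

S ⇒ SVS ⇒ SVSVS ⇒ ShVVSVS ⇒ ShVhVVSVS ⇒ SVShVhVVSVS ⇒ oVShVhVVSVS ⇒ ohShVhVVSVS ⇒ ohohVhVVSVS ⇒ ohohhnhVVSVS ⇒ ohohhnhhnVSVS ⇒ ohohhnhhnhnSVS ⇒ ohohhnhhnhnoVS ⇒ ohohhnhhnhnohS ⇒ ohohhnhhnhnoho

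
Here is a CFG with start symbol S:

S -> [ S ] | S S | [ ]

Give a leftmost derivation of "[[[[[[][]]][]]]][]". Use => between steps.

S => SS => [S]S => [[S]]S => [[[S]]]S => [[[SS]]]S => [[[[S]S]]]S => [[[[[S]]S]]]S => [[[[[SS]]S]]]S => [[[[[[]S]]S]]]S => [[[[[[][]]]S]]]S => [[[[[[][]]][]]]]S => [[[[[[][]]][]]]][]

S => SS   [S -> S S]
SS => [S]S   [S -> [ S ]]
[S]S => [[S]]S   [S -> [ S ]]
[[S]]S => [[[S]]]S   [S -> [ S ]]
[[[S]]]S => [[[SS]]]S   [S -> S S]
[[[SS]]]S => [[[[S]S]]]S   [S -> [ S ]]
[[[[S]S]]]S => [[[[[S]]S]]]S   [S -> [ S ]]
[[[[[S]]S]]]S => [[[[[SS]]S]]]S   [S -> S S]
[[[[[SS]]S]]]S => [[[[[[]S]]S]]]S   [S -> [ ]]
[[[[[[]S]]S]]]S => [[[[[[][]]]S]]]S   [S -> [ ]]
[[[[[[][]]]S]]]S => [[[[[[][]]][]]]]S   [S -> [ ]]
[[[[[[][]]][]]]]S => [[[[[[][]]][]]]][]   [S -> [ ]]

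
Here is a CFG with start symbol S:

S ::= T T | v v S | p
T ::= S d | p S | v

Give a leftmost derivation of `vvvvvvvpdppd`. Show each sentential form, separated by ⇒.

S ⇒ TT   [S ::= T T]
TT ⇒ vT   [T ::= v]
vT ⇒ vSd   [T ::= S d]
vSd ⇒ vvvSd   [S ::= v v S]
vvvSd ⇒ vvvTTd   [S ::= T T]
vvvTTd ⇒ vvvSdTd   [T ::= S d]
vvvSdTd ⇒ vvvvvSdTd   [S ::= v v S]
vvvvvSdTd ⇒ vvvvvvvSdTd   [S ::= v v S]
vvvvvvvSdTd ⇒ vvvvvvvpdTd   [S ::= p]
vvvvvvvpdTd ⇒ vvvvvvvpdpSd   [T ::= p S]
vvvvvvvpdpSd ⇒ vvvvvvvpdppd   [S ::= p]

S⇒TT⇒vT⇒vSd⇒vvvSd⇒vvvTTd⇒vvvSdTd⇒vvvvvSdTd⇒vvvvvvvSdTd⇒vvvvvvvpdTd⇒vvvvvvvpdpSd⇒vvvvvvvpdppd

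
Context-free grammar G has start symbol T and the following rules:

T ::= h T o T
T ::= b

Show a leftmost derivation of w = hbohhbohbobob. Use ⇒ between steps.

T ⇒ hToT ⇒ hboT ⇒ hbohToT ⇒ hbohhToToT ⇒ hbohhboToT ⇒ hbohhbohToToT ⇒ hbohhbohboToT ⇒ hbohhbohboboT ⇒ hbohhbohbobob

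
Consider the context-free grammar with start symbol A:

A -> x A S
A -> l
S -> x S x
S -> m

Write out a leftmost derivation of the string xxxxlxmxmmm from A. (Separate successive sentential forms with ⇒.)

A⇒xAS⇒xxASS⇒xxxASSS⇒xxxxASSSS⇒xxxxlSSSS⇒xxxxlxSxSSS⇒xxxxlxmxSSS⇒xxxxlxmxmSS⇒xxxxlxmxmmS⇒xxxxlxmxmmm

A ⇒ xAS   [A -> x A S]
xAS ⇒ xxASS   [A -> x A S]
xxASS ⇒ xxxASSS   [A -> x A S]
xxxASSS ⇒ xxxxASSSS   [A -> x A S]
xxxxASSSS ⇒ xxxxlSSSS   [A -> l]
xxxxlSSSS ⇒ xxxxlxSxSSS   [S -> x S x]
xxxxlxSxSSS ⇒ xxxxlxmxSSS   [S -> m]
xxxxlxmxSSS ⇒ xxxxlxmxmSS   [S -> m]
xxxxlxmxmSS ⇒ xxxxlxmxmmS   [S -> m]
xxxxlxmxmmS ⇒ xxxxlxmxmmm   [S -> m]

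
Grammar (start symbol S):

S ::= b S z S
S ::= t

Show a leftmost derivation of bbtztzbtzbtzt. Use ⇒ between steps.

S ⇒ bSzS   [S ::= b S z S]
bSzS ⇒ bbSzSzS   [S ::= b S z S]
bbSzSzS ⇒ bbtzSzS   [S ::= t]
bbtzSzS ⇒ bbtztzS   [S ::= t]
bbtztzS ⇒ bbtztzbSzS   [S ::= b S z S]
bbtztzbSzS ⇒ bbtztzbtzS   [S ::= t]
bbtztzbtzS ⇒ bbtztzbtzbSzS   [S ::= b S z S]
bbtztzbtzbSzS ⇒ bbtztzbtzbtzS   [S ::= t]
bbtztzbtzbtzS ⇒ bbtztzbtzbtzt   [S ::= t]

S ⇒ bSzS ⇒ bbSzSzS ⇒ bbtzSzS ⇒ bbtztzS ⇒ bbtztzbSzS ⇒ bbtztzbtzS ⇒ bbtztzbtzbSzS ⇒ bbtztzbtzbtzS ⇒ bbtztzbtzbtzt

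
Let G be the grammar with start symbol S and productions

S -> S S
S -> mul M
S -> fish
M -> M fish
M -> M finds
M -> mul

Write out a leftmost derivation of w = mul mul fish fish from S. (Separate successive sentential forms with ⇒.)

S ⇒ S S ⇒ S S S ⇒ mul M S S ⇒ mul mul S S ⇒ mul mul fish S ⇒ mul mul fish fish

S ⇒ S S   [S -> S S]
S S ⇒ S S S   [S -> S S]
S S S ⇒ mul M S S   [S -> mul M]
mul M S S ⇒ mul mul S S   [M -> mul]
mul mul S S ⇒ mul mul fish S   [S -> fish]
mul mul fish S ⇒ mul mul fish fish   [S -> fish]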